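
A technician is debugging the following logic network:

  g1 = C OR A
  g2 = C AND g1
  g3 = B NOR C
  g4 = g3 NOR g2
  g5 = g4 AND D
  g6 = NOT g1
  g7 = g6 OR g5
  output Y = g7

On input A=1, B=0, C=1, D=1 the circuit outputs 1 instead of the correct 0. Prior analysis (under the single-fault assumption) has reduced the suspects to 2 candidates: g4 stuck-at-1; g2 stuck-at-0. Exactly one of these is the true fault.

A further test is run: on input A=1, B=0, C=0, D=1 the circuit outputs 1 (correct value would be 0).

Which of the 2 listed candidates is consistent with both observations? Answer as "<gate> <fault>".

Evaluate each candidate on input A=1, B=0, C=0, D=1:
  g4 stuck-at-1: g1=1, g2=0, g3=1, g4=1 [stuck-at-1], g5=1, g6=0, g7=1 → 1 — matches
  g2 stuck-at-0: g1=1, g2=0 [stuck-at-0], g3=1, g4=0, g5=0, g6=0, g7=0 → 0 — eliminated
Only g4 stuck-at-1 reproduces the observed 1.

g4 stuck-at-1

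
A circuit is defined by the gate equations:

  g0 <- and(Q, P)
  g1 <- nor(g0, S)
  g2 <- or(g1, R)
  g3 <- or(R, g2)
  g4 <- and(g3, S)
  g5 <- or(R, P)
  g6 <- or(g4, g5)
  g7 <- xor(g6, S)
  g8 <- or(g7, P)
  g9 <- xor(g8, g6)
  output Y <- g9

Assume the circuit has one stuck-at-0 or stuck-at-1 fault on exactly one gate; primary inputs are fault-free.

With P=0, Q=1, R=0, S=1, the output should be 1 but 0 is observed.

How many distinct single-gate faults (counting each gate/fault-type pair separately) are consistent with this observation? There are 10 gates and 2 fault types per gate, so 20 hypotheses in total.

Fault-free: g0=0, g1=0, g2=0, g3=0, g4=0, g5=0, g6=0, g7=1, g8=1, g9=1 → 1. Observed 0.
  g0: none of the 2 fault types match ✗
  g1: none of the 2 fault types match ✗
  g2: none of the 2 fault types match ✗
  g3: none of the 2 fault types match ✗
  g4: none of the 2 fault types match ✗
  g5: none of the 2 fault types match ✗
  g6: none of the 2 fault types match ✗
  g7: stuck-at-0 ✓; others ✗
  g8: stuck-at-0 ✓; others ✗
  g9: stuck-at-0 ✓; others ✗
Consistent faults: {g7 stuck-at-0, g8 stuck-at-0, g9 stuck-at-0} — 3 in all.

3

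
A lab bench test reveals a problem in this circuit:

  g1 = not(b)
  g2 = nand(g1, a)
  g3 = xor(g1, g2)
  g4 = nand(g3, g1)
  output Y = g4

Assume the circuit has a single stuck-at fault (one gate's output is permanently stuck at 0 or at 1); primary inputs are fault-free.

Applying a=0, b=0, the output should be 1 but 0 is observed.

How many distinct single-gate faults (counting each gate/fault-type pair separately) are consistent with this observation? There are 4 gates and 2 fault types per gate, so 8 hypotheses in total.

Fault-free: g1=1, g2=1, g3=0, g4=1 → 1. Observed 0.
  g1 stuck-at-0: output 1 ✗
  g1 stuck-at-1: output 1 ✗
  g2 stuck-at-0: output 0 ✓
  g2 stuck-at-1: output 1 ✗
  g3 stuck-at-0: output 1 ✗
  g3 stuck-at-1: output 0 ✓
  g4 stuck-at-0: output 0 ✓
  g4 stuck-at-1: output 1 ✗
Consistent faults: {g2 stuck-at-0, g3 stuck-at-1, g4 stuck-at-0} — 3 in all.

3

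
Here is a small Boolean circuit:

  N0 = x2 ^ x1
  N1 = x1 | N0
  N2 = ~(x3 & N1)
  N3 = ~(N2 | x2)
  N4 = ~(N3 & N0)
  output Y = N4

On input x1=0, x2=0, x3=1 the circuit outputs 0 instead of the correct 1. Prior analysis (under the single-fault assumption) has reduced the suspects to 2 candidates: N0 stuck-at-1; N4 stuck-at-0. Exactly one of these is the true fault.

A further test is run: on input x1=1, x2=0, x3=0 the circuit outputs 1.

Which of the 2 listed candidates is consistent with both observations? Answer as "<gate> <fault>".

N0 stuck-at-1

Evaluate each candidate on input x1=1, x2=0, x3=0:
  N0 stuck-at-1: N0=1 [stuck-at-1], N1=1, N2=1, N3=0, N4=1 → 1 — matches
  N4 stuck-at-0: N0=1, N1=1, N2=1, N3=0, N4=0 [stuck-at-0] → 0 — eliminated
Only N0 stuck-at-1 reproduces the observed 1.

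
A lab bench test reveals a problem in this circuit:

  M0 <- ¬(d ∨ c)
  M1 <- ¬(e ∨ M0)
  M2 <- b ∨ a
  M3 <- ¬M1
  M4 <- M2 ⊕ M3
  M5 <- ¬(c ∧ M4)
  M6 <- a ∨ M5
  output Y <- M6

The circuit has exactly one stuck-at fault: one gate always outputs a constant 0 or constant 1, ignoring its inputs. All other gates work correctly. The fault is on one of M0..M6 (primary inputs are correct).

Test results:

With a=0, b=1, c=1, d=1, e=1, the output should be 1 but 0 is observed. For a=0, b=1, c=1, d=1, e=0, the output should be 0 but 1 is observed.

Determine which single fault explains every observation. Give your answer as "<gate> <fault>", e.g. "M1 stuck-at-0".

M2 stuck-at-0

Fault-free values for test 1 (a=0, b=1, c=1, d=1, e=1): M0=0, M1=0, M2=1, M3=1, M4=0, M5=1, M6=1, giving Y=1. Observed 0.
Test 1: faults giving observed 0 are {M1 stuck-at-1, M2 stuck-at-0, M3 stuck-at-0, M4 stuck-at-1, M5 stuck-at-0, M6 stuck-at-0}.
Test 2 (a=0, b=1, c=1, d=1, e=0): fault-free M0=0, M1=1, M2=1, M3=0, M4=1, M5=0, M6=0 → 0; observed 1. Eliminates M1 stuck-at-1, M3 stuck-at-0, M4 stuck-at-1, M5 stuck-at-0, M6 stuck-at-0.
Only M2 stuck-at-0 is consistent with every test.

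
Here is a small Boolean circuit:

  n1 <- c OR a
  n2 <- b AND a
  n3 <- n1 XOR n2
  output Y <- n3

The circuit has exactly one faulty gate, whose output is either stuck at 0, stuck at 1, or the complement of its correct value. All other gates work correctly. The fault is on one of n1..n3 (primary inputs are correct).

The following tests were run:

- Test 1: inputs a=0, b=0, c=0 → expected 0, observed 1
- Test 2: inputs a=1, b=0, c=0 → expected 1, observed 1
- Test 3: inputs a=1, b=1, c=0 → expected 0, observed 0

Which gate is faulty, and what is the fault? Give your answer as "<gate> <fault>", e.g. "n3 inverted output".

Fault-free values for test 1 (a=0, b=0, c=0): n1=0, n2=0, n3=0, giving Y=0. Observed 1.
Test 1: faults giving observed 1 are {n1 stuck-at-1, n1 inverted output, n2 stuck-at-1, n2 inverted output, n3 stuck-at-1, n3 inverted output}.
Test 2 (a=1, b=0, c=0): fault-free n1=1, n2=0, n3=1 → 1; observed 1. Eliminates n1 inverted output, n2 stuck-at-1, n2 inverted output, n3 inverted output.
Test 3 (a=1, b=1, c=0): fault-free n1=1, n2=1, n3=0 → 0; observed 0. Eliminates n3 stuck-at-1.
Only n1 stuck-at-1 is consistent with every test.

n1 stuck-at-1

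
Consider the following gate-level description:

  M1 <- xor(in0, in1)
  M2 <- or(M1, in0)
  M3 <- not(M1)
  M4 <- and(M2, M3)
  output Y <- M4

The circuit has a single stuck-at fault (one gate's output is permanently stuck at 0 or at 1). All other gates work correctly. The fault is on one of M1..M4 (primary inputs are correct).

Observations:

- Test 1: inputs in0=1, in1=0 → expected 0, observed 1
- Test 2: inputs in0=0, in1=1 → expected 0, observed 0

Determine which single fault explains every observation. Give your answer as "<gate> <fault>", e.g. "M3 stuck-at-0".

M1 stuck-at-0

Fault-free values for test 1 (in0=1, in1=0): M1=1, M2=1, M3=0, M4=0, giving Y=0. Observed 1.
Test 1: faults giving observed 1 are {M1 stuck-at-0, M3 stuck-at-1, M4 stuck-at-1}.
Test 2 (in0=0, in1=1): fault-free M1=1, M2=1, M3=0, M4=0 → 0; observed 0. Eliminates M3 stuck-at-1, M4 stuck-at-1.
Only M1 stuck-at-0 is consistent with every test.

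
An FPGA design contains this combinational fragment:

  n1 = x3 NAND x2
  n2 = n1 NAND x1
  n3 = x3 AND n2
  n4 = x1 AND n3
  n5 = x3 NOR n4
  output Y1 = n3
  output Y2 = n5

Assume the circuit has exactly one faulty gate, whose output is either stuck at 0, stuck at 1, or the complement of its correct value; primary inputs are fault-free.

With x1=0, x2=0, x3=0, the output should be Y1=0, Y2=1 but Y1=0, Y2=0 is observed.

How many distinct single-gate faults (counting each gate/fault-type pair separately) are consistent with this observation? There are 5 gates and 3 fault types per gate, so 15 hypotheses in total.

Fault-free: n1=1, n2=1, n3=0, n4=0, n5=1 → Y1=0, Y2=1. Observed Y1=0, Y2=0.
  n1: none of the 3 fault types match ✗
  n2: none of the 3 fault types match ✗
  n3: none of the 3 fault types match ✗
  n4: stuck-at-1, inverted output ✓; others ✗
  n5: stuck-at-0, inverted output ✓; others ✗
Consistent faults: {n4 stuck-at-1, n4 inverted output, n5 stuck-at-0, n5 inverted output} — 4 in all.

4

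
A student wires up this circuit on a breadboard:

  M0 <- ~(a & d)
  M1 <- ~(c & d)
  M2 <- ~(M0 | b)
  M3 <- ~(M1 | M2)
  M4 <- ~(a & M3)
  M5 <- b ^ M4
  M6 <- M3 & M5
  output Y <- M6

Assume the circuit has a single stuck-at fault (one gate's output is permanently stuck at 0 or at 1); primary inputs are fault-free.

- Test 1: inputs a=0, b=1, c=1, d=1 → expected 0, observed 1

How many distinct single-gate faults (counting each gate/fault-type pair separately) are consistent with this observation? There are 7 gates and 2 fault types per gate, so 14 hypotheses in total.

3

Fault-free: M0=1, M1=0, M2=0, M3=1, M4=1, M5=0, M6=0 → 0. Observed 1.
  M0 stuck-at-0: output 0 ✗
  M0 stuck-at-1: output 0 ✗
  M1 stuck-at-0: output 0 ✗
  M1 stuck-at-1: output 0 ✗
  M2 stuck-at-0: output 0 ✗
  M2 stuck-at-1: output 0 ✗
  M3 stuck-at-0: output 0 ✗
  M3 stuck-at-1: output 0 ✗
  M4 stuck-at-0: output 1 ✓
  M4 stuck-at-1: output 0 ✗
  M5 stuck-at-0: output 0 ✗
  M5 stuck-at-1: output 1 ✓
  M6 stuck-at-0: output 0 ✗
  M6 stuck-at-1: output 1 ✓
Consistent faults: {M4 stuck-at-0, M5 stuck-at-1, M6 stuck-at-1} — 3 in all.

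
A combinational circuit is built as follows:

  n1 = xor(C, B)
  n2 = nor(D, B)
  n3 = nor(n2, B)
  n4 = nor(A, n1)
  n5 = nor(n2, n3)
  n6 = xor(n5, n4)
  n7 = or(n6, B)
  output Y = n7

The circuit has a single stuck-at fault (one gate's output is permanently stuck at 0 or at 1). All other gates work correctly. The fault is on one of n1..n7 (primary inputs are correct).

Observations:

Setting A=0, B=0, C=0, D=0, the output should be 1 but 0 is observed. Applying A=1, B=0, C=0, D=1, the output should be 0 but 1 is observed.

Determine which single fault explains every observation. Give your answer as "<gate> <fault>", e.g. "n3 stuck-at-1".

n5 stuck-at-1

Fault-free values for test 1 (A=0, B=0, C=0, D=0): n1=0, n2=1, n3=0, n4=1, n5=0, n6=1, n7=1, giving Y=1. Observed 0.
Test 1: faults giving observed 0 are {n1 stuck-at-1, n4 stuck-at-0, n5 stuck-at-1, n6 stuck-at-0, n7 stuck-at-0}.
Test 2 (A=1, B=0, C=0, D=1): fault-free n1=0, n2=0, n3=1, n4=0, n5=0, n6=0, n7=0 → 0; observed 1. Eliminates n1 stuck-at-1, n4 stuck-at-0, n6 stuck-at-0, n7 stuck-at-0.
Only n5 stuck-at-1 is consistent with every test.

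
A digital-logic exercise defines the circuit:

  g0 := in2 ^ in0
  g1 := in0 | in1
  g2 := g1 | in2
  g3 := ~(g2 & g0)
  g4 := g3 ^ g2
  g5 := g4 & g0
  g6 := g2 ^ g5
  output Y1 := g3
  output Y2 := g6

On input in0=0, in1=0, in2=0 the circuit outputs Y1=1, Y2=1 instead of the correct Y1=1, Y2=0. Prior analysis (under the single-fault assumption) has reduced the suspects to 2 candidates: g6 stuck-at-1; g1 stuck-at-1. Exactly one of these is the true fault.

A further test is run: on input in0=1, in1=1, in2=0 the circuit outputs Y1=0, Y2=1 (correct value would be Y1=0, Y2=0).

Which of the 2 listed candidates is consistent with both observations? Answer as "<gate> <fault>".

Evaluate each candidate on input in0=1, in1=1, in2=0:
  g6 stuck-at-1: g0=1, g1=1, g2=1, g3=0, g4=1, g5=1, g6=1 [stuck-at-1] → Y1=0, Y2=1 — matches
  g1 stuck-at-1: g0=1, g1=1 [stuck-at-1], g2=1, g3=0, g4=1, g5=1, g6=0 → Y1=0, Y2=0 — eliminated
Only g6 stuck-at-1 reproduces the observed Y1=0, Y2=1.

g6 stuck-at-1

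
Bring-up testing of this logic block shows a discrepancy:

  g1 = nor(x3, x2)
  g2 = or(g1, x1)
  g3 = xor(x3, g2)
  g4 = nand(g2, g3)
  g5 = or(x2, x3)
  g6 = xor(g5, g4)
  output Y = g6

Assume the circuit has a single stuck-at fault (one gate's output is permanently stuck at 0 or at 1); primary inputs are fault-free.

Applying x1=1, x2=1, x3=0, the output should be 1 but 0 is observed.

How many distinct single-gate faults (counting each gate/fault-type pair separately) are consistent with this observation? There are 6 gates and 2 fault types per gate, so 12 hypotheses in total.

Fault-free: g1=0, g2=1, g3=1, g4=0, g5=1, g6=1 → 1. Observed 0.
  g1 stuck-at-0: output 1 ✗
  g1 stuck-at-1: output 1 ✗
  g2 stuck-at-0: output 0 ✓
  g2 stuck-at-1: output 1 ✗
  g3 stuck-at-0: output 0 ✓
  g3 stuck-at-1: output 1 ✗
  g4 stuck-at-0: output 1 ✗
  g4 stuck-at-1: output 0 ✓
  g5 stuck-at-0: output 0 ✓
  g5 stuck-at-1: output 1 ✗
  g6 stuck-at-0: output 0 ✓
  g6 stuck-at-1: output 1 ✗
Consistent faults: {g2 stuck-at-0, g3 stuck-at-0, g4 stuck-at-1, g5 stuck-at-0, g6 stuck-at-0} — 5 in all.

5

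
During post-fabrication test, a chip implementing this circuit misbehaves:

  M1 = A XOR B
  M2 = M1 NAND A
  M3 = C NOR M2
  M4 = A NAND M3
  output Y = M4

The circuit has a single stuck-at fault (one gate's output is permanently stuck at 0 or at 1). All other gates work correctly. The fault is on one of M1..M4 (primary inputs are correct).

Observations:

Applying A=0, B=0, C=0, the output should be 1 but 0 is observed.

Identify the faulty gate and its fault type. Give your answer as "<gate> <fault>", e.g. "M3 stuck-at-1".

M4 stuck-at-0

Fault-free values for test 1 (A=0, B=0, C=0): M1=0, M2=1, M3=0, M4=1, giving Y=1. Observed 0.
Test 1: faults giving observed 0 are {M4 stuck-at-0}.
Only M4 stuck-at-0 is consistent with every test.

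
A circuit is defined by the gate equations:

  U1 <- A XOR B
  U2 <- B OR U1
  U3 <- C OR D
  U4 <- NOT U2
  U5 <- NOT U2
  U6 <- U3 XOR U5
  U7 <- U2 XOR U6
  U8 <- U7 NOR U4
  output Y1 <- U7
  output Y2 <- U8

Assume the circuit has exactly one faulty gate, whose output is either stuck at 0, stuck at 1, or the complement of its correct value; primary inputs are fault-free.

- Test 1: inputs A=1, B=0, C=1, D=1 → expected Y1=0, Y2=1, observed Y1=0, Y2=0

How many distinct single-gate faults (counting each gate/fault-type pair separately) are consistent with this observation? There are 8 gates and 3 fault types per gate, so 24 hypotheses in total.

Fault-free: U1=1, U2=1, U3=1, U4=0, U5=0, U6=1, U7=0, U8=1 → Y1=0, Y2=1. Observed Y1=0, Y2=0.
  U1: stuck-at-0, inverted output ✓; others ✗
  U2: stuck-at-0, inverted output ✓; others ✗
  U3: none of the 3 fault types match ✗
  U4: stuck-at-1, inverted output ✓; others ✗
  U5: none of the 3 fault types match ✗
  U6: none of the 3 fault types match ✗
  U7: none of the 3 fault types match ✗
  U8: stuck-at-0, inverted output ✓; others ✗
Consistent faults: {U1 stuck-at-0, U1 inverted output, U2 stuck-at-0, U2 inverted output, U4 stuck-at-1, U4 inverted output, U8 stuck-at-0, U8 inverted output} — 8 in all.

8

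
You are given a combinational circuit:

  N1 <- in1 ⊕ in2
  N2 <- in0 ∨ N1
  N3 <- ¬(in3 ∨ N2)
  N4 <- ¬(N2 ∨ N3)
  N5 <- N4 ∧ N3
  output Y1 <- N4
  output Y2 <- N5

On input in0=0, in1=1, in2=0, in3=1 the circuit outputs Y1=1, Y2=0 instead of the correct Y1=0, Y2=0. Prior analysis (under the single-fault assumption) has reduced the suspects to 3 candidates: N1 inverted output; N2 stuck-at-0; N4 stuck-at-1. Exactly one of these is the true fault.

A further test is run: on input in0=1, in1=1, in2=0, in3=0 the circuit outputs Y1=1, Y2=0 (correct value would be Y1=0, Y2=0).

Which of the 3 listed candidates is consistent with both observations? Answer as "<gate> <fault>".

N4 stuck-at-1

Evaluate each candidate on input in0=1, in1=1, in2=0, in3=0:
  N1 inverted output: N1=0 [inverted output], N2=1, N3=0, N4=0, N5=0 → Y1=0, Y2=0 — eliminated
  N2 stuck-at-0: N1=1, N2=0 [stuck-at-0], N3=1, N4=0, N5=0 → Y1=0, Y2=0 — eliminated
  N4 stuck-at-1: N1=1, N2=1, N3=0, N4=1 [stuck-at-1], N5=0 → Y1=1, Y2=0 — matches
Only N4 stuck-at-1 reproduces the observed Y1=1, Y2=0.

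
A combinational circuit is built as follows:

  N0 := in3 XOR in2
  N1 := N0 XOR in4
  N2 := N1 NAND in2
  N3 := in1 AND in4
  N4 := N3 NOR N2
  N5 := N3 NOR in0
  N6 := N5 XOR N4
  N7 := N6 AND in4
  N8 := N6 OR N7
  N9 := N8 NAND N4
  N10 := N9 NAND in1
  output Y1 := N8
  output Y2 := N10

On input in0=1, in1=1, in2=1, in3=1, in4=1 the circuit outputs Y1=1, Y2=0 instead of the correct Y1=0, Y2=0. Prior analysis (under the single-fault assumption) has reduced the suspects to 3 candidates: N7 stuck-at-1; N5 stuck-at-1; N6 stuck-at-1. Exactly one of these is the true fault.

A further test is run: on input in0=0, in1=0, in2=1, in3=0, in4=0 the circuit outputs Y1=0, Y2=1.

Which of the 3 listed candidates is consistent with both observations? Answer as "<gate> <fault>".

Evaluate each candidate on input in0=0, in1=0, in2=1, in3=0, in4=0:
  N7 stuck-at-1: N0=1, N1=1, N2=0, N3=0, N4=1, N5=1, N6=0, N7=1 [stuck-at-1], N8=1, N9=0, N10=1 → Y1=1, Y2=1 — eliminated
  N5 stuck-at-1: N0=1, N1=1, N2=0, N3=0, N4=1, N5=1 [stuck-at-1], N6=0, N7=0, N8=0, N9=1, N10=1 → Y1=0, Y2=1 — matches
  N6 stuck-at-1: N0=1, N1=1, N2=0, N3=0, N4=1, N5=1, N6=1 [stuck-at-1], N7=0, N8=1, N9=0, N10=1 → Y1=1, Y2=1 — eliminated
Only N5 stuck-at-1 reproduces the observed Y1=0, Y2=1.

N5 stuck-at-1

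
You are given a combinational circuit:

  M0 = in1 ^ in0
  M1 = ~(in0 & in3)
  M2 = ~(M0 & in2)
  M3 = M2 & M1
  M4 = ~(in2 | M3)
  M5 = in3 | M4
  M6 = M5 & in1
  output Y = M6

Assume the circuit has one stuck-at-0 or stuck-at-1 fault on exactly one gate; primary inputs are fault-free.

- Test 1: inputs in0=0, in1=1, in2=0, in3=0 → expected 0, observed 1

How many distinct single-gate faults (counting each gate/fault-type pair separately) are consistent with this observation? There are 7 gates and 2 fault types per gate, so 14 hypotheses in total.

Fault-free: M0=1, M1=1, M2=1, M3=1, M4=0, M5=0, M6=0 → 0. Observed 1.
  M0 stuck-at-0: output 0 ✗
  M0 stuck-at-1: output 0 ✗
  M1 stuck-at-0: output 1 ✓
  M1 stuck-at-1: output 0 ✗
  M2 stuck-at-0: output 1 ✓
  M2 stuck-at-1: output 0 ✗
  M3 stuck-at-0: output 1 ✓
  M3 stuck-at-1: output 0 ✗
  M4 stuck-at-0: output 0 ✗
  M4 stuck-at-1: output 1 ✓
  M5 stuck-at-0: output 0 ✗
  M5 stuck-at-1: output 1 ✓
  M6 stuck-at-0: output 0 ✗
  M6 stuck-at-1: output 1 ✓
Consistent faults: {M1 stuck-at-0, M2 stuck-at-0, M3 stuck-at-0, M4 stuck-at-1, M5 stuck-at-1, M6 stuck-at-1} — 6 in all.

6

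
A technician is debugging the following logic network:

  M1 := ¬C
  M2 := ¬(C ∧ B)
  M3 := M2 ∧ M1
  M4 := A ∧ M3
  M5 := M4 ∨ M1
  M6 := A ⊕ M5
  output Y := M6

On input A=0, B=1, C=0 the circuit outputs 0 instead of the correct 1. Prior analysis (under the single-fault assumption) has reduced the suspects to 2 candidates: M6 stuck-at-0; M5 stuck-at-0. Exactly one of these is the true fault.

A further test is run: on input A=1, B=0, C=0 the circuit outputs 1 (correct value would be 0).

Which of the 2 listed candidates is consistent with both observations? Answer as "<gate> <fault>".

M5 stuck-at-0

Evaluate each candidate on input A=1, B=0, C=0:
  M6 stuck-at-0: M1=1, M2=1, M3=1, M4=1, M5=1, M6=0 [stuck-at-0] → 0 — eliminated
  M5 stuck-at-0: M1=1, M2=1, M3=1, M4=1, M5=0 [stuck-at-0], M6=1 → 1 — matches
Only M5 stuck-at-0 reproduces the observed 1.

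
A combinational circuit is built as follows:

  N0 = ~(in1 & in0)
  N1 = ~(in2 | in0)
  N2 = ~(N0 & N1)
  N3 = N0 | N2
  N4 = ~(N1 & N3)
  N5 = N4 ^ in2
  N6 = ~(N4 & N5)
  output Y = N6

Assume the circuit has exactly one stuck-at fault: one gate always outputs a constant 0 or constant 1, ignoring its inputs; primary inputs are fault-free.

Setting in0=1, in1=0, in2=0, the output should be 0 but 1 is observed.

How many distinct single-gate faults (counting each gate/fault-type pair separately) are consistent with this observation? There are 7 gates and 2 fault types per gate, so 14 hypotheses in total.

Fault-free: N0=1, N1=0, N2=1, N3=1, N4=1, N5=1, N6=0 → 0. Observed 1.
  N0 stuck-at-0: output 0 ✗
  N0 stuck-at-1: output 0 ✗
  N1 stuck-at-0: output 0 ✗
  N1 stuck-at-1: output 1 ✓
  N2 stuck-at-0: output 0 ✗
  N2 stuck-at-1: output 0 ✗
  N3 stuck-at-0: output 0 ✗
  N3 stuck-at-1: output 0 ✗
  N4 stuck-at-0: output 1 ✓
  N4 stuck-at-1: output 0 ✗
  N5 stuck-at-0: output 1 ✓
  N5 stuck-at-1: output 0 ✗
  N6 stuck-at-0: output 0 ✗
  N6 stuck-at-1: output 1 ✓
Consistent faults: {N1 stuck-at-1, N4 stuck-at-0, N5 stuck-at-0, N6 stuck-at-1} — 4 in all.

4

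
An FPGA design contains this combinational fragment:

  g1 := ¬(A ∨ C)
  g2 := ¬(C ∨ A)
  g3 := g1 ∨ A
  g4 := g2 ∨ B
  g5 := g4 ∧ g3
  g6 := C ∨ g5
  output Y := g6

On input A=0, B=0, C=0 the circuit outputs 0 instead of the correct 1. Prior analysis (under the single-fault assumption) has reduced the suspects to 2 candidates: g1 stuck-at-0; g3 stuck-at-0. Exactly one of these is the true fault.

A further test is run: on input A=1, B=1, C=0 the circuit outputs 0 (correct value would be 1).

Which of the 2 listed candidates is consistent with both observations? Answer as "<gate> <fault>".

Evaluate each candidate on input A=1, B=1, C=0:
  g1 stuck-at-0: g1=0 [stuck-at-0], g2=0, g3=1, g4=1, g5=1, g6=1 → 1 — eliminated
  g3 stuck-at-0: g1=0, g2=0, g3=0 [stuck-at-0], g4=1, g5=0, g6=0 → 0 — matches
Only g3 stuck-at-0 reproduces the observed 0.

g3 stuck-at-0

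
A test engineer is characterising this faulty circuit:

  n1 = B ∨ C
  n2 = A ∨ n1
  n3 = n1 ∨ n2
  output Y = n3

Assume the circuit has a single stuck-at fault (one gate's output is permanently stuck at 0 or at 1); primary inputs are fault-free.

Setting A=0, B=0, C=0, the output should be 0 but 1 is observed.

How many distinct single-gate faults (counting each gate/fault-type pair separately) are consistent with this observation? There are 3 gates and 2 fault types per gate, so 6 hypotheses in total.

Fault-free: n1=0, n2=0, n3=0 → 0. Observed 1.
  n1 stuck-at-0: output 0 ✗
  n1 stuck-at-1: output 1 ✓
  n2 stuck-at-0: output 0 ✗
  n2 stuck-at-1: output 1 ✓
  n3 stuck-at-0: output 0 ✗
  n3 stuck-at-1: output 1 ✓
Consistent faults: {n1 stuck-at-1, n2 stuck-at-1, n3 stuck-at-1} — 3 in all.

3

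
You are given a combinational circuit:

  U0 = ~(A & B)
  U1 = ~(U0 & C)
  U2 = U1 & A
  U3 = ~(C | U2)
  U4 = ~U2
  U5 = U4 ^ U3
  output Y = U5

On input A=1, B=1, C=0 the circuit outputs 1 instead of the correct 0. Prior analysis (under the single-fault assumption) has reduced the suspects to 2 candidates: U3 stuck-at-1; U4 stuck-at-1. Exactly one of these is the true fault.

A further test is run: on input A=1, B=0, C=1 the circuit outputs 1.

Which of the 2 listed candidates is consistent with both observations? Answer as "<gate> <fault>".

U4 stuck-at-1

Evaluate each candidate on input A=1, B=0, C=1:
  U3 stuck-at-1: U0=1, U1=0, U2=0, U3=1 [stuck-at-1], U4=1, U5=0 → 0 — eliminated
  U4 stuck-at-1: U0=1, U1=0, U2=0, U3=0, U4=1 [stuck-at-1], U5=1 → 1 — matches
Only U4 stuck-at-1 reproduces the observed 1.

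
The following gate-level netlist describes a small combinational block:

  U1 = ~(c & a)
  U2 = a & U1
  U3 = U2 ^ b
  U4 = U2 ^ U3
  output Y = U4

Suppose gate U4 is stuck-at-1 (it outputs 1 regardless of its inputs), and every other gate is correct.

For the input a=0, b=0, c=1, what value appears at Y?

Propagate with U4 forced: U1=1, U2=0, U3=0, U4=1 [stuck-at-1].
So Y = 1. (Without the fault it would be 0.)

1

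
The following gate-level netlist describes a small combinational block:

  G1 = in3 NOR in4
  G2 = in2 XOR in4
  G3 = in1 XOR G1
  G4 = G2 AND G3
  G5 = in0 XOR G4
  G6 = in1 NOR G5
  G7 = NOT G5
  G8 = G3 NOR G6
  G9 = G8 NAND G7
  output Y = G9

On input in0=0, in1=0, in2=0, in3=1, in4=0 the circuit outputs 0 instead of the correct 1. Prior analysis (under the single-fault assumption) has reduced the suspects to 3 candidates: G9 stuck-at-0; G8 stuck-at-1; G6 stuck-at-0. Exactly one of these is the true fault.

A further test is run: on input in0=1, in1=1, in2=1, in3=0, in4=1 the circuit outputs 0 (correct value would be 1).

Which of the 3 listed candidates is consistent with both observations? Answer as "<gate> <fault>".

Evaluate each candidate on input in0=1, in1=1, in2=1, in3=0, in4=1:
  G9 stuck-at-0: G1=0, G2=0, G3=1, G4=0, G5=1, G6=0, G7=0, G8=0, G9=0 [stuck-at-0] → 0 — matches
  G8 stuck-at-1: G1=0, G2=0, G3=1, G4=0, G5=1, G6=0, G7=0, G8=1 [stuck-at-1], G9=1 → 1 — eliminated
  G6 stuck-at-0: G1=0, G2=0, G3=1, G4=0, G5=1, G6=0 [stuck-at-0], G7=0, G8=0, G9=1 → 1 — eliminated
Only G9 stuck-at-0 reproduces the observed 0.

G9 stuck-at-0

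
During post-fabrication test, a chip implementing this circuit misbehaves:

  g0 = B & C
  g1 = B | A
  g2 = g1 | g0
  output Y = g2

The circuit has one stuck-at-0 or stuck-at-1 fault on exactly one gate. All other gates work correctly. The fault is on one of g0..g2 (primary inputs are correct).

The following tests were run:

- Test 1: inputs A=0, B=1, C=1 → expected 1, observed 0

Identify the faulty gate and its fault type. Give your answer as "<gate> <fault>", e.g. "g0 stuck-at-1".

g2 stuck-at-0

Fault-free values for test 1 (A=0, B=1, C=1): g0=1, g1=1, g2=1, giving Y=1. Observed 0.
Test 1: faults giving observed 0 are {g2 stuck-at-0}.
Only g2 stuck-at-0 is consistent with every test.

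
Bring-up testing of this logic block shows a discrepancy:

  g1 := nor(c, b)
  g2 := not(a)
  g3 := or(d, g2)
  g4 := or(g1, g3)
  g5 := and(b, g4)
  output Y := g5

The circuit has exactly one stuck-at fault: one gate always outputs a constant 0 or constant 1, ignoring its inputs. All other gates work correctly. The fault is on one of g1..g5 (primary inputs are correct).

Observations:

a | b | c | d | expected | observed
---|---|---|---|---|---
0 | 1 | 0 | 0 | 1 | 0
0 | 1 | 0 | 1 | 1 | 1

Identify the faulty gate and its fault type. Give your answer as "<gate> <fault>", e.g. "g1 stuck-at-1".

Fault-free values for test 1 (a=0, b=1, c=0, d=0): g1=0, g2=1, g3=1, g4=1, g5=1, giving Y=1. Observed 0.
Test 1: faults giving observed 0 are {g2 stuck-at-0, g3 stuck-at-0, g4 stuck-at-0, g5 stuck-at-0}.
Test 2 (a=0, b=1, c=0, d=1): fault-free g1=0, g2=1, g3=1, g4=1, g5=1 → 1; observed 1. Eliminates g3 stuck-at-0, g4 stuck-at-0, g5 stuck-at-0.
Only g2 stuck-at-0 is consistent with every test.

g2 stuck-at-0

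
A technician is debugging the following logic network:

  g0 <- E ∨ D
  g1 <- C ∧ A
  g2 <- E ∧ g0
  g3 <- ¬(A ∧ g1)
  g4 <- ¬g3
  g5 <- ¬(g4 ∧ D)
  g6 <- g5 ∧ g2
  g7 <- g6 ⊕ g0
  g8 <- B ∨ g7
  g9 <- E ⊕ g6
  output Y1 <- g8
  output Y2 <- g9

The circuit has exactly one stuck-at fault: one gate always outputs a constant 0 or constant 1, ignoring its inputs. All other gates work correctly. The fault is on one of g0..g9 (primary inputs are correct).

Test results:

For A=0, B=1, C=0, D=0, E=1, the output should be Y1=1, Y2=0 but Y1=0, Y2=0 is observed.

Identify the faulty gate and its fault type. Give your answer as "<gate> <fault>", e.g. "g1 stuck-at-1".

g8 stuck-at-0

Fault-free values for test 1 (A=0, B=1, C=0, D=0, E=1): g0=1, g1=0, g2=1, g3=1, g4=0, g5=1, g6=1, g7=0, g8=1, g9=0, giving Y1=1, Y2=0. Observed Y1=0, Y2=0.
Test 1: faults giving observed Y1=0, Y2=0 are {g8 stuck-at-0}.
Only g8 stuck-at-0 is consistent with every test.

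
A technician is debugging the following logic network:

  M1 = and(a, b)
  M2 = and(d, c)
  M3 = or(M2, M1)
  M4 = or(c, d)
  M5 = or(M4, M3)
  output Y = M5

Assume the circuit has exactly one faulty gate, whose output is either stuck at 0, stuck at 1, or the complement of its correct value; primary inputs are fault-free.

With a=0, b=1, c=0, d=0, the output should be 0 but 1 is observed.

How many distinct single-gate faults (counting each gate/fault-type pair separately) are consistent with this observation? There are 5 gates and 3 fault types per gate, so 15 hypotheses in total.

Fault-free: M1=0, M2=0, M3=0, M4=0, M5=0 → 0. Observed 1.
  M1: stuck-at-1, inverted output ✓; others ✗
  M2: stuck-at-1, inverted output ✓; others ✗
  M3: stuck-at-1, inverted output ✓; others ✗
  M4: stuck-at-1, inverted output ✓; others ✗
  M5: stuck-at-1, inverted output ✓; others ✗
Consistent faults: {M1 stuck-at-1, M1 inverted output, M2 stuck-at-1, M2 inverted output, M3 stuck-at-1, M3 inverted output, M4 stuck-at-1, M4 inverted output, M5 stuck-at-1, M5 inverted output} — 10 in all.

10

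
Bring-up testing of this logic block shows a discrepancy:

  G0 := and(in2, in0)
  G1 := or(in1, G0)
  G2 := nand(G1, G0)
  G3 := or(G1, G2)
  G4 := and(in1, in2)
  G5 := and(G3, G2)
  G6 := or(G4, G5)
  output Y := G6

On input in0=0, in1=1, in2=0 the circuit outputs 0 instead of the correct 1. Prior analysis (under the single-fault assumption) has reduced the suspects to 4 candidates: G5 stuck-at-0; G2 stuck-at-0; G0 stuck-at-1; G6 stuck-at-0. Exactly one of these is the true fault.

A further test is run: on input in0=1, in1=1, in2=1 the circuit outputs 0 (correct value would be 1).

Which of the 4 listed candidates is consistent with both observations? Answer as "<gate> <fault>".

Evaluate each candidate on input in0=1, in1=1, in2=1:
  G5 stuck-at-0: G0=1, G1=1, G2=0, G3=1, G4=1, G5=0 [stuck-at-0], G6=1 → 1 — eliminated
  G2 stuck-at-0: G0=1, G1=1, G2=0 [stuck-at-0], G3=1, G4=1, G5=0, G6=1 → 1 — eliminated
  G0 stuck-at-1: G0=1 [stuck-at-1], G1=1, G2=0, G3=1, G4=1, G5=0, G6=1 → 1 — eliminated
  G6 stuck-at-0: G0=1, G1=1, G2=0, G3=1, G4=1, G5=0, G6=0 [stuck-at-0] → 0 — matches
Only G6 stuck-at-0 reproduces the observed 0.

G6 stuck-at-0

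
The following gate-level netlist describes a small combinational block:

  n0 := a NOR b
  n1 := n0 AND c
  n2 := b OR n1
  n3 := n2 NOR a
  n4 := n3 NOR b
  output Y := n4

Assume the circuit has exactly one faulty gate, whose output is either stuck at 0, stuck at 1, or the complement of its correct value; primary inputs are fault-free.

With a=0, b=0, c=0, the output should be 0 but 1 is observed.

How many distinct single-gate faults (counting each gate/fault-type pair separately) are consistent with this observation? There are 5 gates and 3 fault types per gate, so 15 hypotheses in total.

Fault-free: n0=1, n1=0, n2=0, n3=1, n4=0 → 0. Observed 1.
  n0: none of the 3 fault types match ✗
  n1: stuck-at-1, inverted output ✓; others ✗
  n2: stuck-at-1, inverted output ✓; others ✗
  n3: stuck-at-0, inverted output ✓; others ✗
  n4: stuck-at-1, inverted output ✓; others ✗
Consistent faults: {n1 stuck-at-1, n1 inverted output, n2 stuck-at-1, n2 inverted output, n3 stuck-at-0, n3 inverted output, n4 stuck-at-1, n4 inverted output} — 8 in all.

8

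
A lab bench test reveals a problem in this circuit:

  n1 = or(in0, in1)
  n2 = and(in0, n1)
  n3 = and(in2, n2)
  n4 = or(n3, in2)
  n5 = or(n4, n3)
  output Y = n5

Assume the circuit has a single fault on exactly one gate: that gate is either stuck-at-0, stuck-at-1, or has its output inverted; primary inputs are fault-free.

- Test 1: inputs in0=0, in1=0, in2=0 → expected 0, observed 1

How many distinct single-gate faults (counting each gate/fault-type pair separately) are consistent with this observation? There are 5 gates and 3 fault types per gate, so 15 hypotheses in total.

Fault-free: n1=0, n2=0, n3=0, n4=0, n5=0 → 0. Observed 1.
  n1: none of the 3 fault types match ✗
  n2: none of the 3 fault types match ✗
  n3: stuck-at-1, inverted output ✓; others ✗
  n4: stuck-at-1, inverted output ✓; others ✗
  n5: stuck-at-1, inverted output ✓; others ✗
Consistent faults: {n3 stuck-at-1, n3 inverted output, n4 stuck-at-1, n4 inverted output, n5 stuck-at-1, n5 inverted output} — 6 in all.

6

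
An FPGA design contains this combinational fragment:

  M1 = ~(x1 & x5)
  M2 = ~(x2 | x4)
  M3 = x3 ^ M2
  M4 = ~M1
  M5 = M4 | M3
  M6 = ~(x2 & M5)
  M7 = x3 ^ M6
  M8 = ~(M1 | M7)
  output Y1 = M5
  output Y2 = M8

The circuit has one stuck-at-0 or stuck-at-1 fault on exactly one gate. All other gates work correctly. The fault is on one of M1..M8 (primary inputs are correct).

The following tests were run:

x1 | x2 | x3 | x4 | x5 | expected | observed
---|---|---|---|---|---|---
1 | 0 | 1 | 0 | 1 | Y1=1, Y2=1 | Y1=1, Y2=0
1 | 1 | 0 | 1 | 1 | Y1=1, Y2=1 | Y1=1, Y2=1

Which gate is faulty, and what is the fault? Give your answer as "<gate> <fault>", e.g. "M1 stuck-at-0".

M6 stuck-at-0

Fault-free values for test 1 (x1=1, x2=0, x3=1, x4=0, x5=1): M1=0, M2=1, M3=0, M4=1, M5=1, M6=1, M7=0, M8=1, giving Y1=1, Y2=1. Observed Y1=1, Y2=0.
Test 1: faults giving observed Y1=1, Y2=0 are {M6 stuck-at-0, M7 stuck-at-1, M8 stuck-at-0}.
Test 2 (x1=1, x2=1, x3=0, x4=1, x5=1): fault-free M1=0, M2=0, M3=0, M4=1, M5=1, M6=0, M7=0, M8=1 → Y1=1, Y2=1; observed Y1=1, Y2=1. Eliminates M7 stuck-at-1, M8 stuck-at-0.
Only M6 stuck-at-0 is consistent with every test.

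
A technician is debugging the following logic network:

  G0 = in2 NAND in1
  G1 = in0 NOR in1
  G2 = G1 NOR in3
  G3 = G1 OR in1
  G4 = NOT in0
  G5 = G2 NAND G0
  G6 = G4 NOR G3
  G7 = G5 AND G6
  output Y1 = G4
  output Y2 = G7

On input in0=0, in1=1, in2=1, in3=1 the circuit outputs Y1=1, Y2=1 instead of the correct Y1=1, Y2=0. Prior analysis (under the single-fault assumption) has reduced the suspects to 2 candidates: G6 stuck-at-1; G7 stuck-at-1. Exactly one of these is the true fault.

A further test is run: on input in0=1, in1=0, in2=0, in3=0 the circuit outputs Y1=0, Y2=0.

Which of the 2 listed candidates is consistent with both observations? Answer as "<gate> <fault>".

G6 stuck-at-1

Evaluate each candidate on input in0=1, in1=0, in2=0, in3=0:
  G6 stuck-at-1: G0=1, G1=0, G2=1, G3=0, G4=0, G5=0, G6=1 [stuck-at-1], G7=0 → Y1=0, Y2=0 — matches
  G7 stuck-at-1: G0=1, G1=0, G2=1, G3=0, G4=0, G5=0, G6=1, G7=1 [stuck-at-1] → Y1=0, Y2=1 — eliminated
Only G6 stuck-at-1 reproduces the observed Y1=0, Y2=0.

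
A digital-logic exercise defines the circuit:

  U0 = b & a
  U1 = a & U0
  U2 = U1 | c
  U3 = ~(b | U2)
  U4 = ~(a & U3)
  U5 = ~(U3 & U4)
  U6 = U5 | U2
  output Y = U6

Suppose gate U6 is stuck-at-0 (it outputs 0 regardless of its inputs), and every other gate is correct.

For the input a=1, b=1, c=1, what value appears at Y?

0

Propagate with U6 forced: U0=1, U1=1, U2=1, U3=0, U4=1, U5=1, U6=0 [stuck-at-0].
So Y = 0. (Without the fault it would be 1.)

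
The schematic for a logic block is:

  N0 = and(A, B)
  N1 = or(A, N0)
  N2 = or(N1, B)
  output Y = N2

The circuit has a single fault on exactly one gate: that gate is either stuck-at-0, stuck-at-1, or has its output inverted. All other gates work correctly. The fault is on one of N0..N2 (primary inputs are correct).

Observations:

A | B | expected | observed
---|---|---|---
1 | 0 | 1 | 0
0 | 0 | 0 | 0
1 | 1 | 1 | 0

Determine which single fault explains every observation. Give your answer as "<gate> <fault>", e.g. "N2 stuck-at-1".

N2 stuck-at-0

Fault-free values for test 1 (A=1, B=0): N0=0, N1=1, N2=1, giving Y=1. Observed 0.
Test 1: faults giving observed 0 are {N1 stuck-at-0, N1 inverted output, N2 stuck-at-0, N2 inverted output}.
Test 2 (A=0, B=0): fault-free N0=0, N1=0, N2=0 → 0; observed 0. Eliminates N1 inverted output, N2 inverted output.
Test 3 (A=1, B=1): fault-free N0=1, N1=1, N2=1 → 1; observed 0. Eliminates N1 stuck-at-0.
Only N2 stuck-at-0 is consistent with every test.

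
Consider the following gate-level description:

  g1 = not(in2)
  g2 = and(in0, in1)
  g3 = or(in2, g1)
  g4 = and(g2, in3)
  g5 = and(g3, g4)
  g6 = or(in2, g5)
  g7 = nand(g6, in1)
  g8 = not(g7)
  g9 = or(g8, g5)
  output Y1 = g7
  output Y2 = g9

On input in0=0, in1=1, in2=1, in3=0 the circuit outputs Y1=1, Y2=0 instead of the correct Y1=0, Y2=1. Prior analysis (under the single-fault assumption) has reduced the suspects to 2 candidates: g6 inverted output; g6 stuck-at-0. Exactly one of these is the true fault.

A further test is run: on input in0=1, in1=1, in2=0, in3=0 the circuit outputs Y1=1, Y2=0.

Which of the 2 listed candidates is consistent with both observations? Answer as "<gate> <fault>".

Evaluate each candidate on input in0=1, in1=1, in2=0, in3=0:
  g6 inverted output: g1=1, g2=1, g3=1, g4=0, g5=0, g6=1 [inverted output], g7=0, g8=1, g9=1 → Y1=0, Y2=1 — eliminated
  g6 stuck-at-0: g1=1, g2=1, g3=1, g4=0, g5=0, g6=0 [stuck-at-0], g7=1, g8=0, g9=0 → Y1=1, Y2=0 — matches
Only g6 stuck-at-0 reproduces the observed Y1=1, Y2=0.

g6 stuck-at-0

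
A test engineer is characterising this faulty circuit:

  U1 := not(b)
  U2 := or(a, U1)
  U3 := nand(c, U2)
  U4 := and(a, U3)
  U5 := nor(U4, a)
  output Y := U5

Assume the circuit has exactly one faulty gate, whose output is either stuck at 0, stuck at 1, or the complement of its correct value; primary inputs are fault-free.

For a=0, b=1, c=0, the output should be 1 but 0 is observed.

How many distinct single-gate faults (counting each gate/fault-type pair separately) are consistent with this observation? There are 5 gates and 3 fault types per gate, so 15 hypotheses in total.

4

Fault-free: U1=0, U2=0, U3=1, U4=0, U5=1 → 1. Observed 0.
  U1: none of the 3 fault types match ✗
  U2: none of the 3 fault types match ✗
  U3: none of the 3 fault types match ✗
  U4: stuck-at-1, inverted output ✓; others ✗
  U5: stuck-at-0, inverted output ✓; others ✗
Consistent faults: {U4 stuck-at-1, U4 inverted output, U5 stuck-at-0, U5 inverted output} — 4 in all.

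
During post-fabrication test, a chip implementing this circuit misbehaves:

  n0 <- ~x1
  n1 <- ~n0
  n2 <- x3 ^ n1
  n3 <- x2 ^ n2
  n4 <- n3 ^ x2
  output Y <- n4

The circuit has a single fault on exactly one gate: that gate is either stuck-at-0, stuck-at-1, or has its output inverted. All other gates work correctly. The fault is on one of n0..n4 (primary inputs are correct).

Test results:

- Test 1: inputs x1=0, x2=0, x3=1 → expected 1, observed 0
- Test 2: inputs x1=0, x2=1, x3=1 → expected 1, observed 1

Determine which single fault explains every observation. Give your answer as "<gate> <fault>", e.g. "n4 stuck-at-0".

Fault-free values for test 1 (x1=0, x2=0, x3=1): n0=1, n1=0, n2=1, n3=1, n4=1, giving Y=1. Observed 0.
Test 1: faults giving observed 0 are {n0 stuck-at-0, n0 inverted output, n1 stuck-at-1, n1 inverted output, n2 stuck-at-0, n2 inverted output, n3 stuck-at-0, n3 inverted output, n4 stuck-at-0, n4 inverted output}.
Test 2 (x1=0, x2=1, x3=1): fault-free n0=1, n1=0, n2=1, n3=0, n4=1 → 1; observed 1. Eliminates n0 stuck-at-0, n0 inverted output, n1 stuck-at-1, n1 inverted output, n2 stuck-at-0, n2 inverted output, n3 inverted output, n4 stuck-at-0, n4 inverted output.
Only n3 stuck-at-0 is consistent with every test.

n3 stuck-at-0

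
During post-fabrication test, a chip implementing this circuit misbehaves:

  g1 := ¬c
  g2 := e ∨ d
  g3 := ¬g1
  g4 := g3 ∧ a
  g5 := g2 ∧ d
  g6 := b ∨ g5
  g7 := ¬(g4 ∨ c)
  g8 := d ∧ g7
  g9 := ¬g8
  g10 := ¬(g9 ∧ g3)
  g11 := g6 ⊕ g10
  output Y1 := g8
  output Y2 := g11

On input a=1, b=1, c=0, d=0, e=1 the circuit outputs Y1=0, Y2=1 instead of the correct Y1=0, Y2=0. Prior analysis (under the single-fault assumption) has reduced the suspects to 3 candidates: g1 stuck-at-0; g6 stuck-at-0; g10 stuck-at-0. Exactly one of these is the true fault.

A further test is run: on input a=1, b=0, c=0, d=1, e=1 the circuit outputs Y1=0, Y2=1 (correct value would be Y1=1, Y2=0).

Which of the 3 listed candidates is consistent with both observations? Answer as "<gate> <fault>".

g1 stuck-at-0

Evaluate each candidate on input a=1, b=0, c=0, d=1, e=1:
  g1 stuck-at-0: g1=0 [stuck-at-0], g2=1, g3=1, g4=1, g5=1, g6=1, g7=0, g8=0, g9=1, g10=0, g11=1 → Y1=0, Y2=1 — matches
  g6 stuck-at-0: g1=1, g2=1, g3=0, g4=0, g5=1, g6=0 [stuck-at-0], g7=1, g8=1, g9=0, g10=1, g11=1 → Y1=1, Y2=1 — eliminated
  g10 stuck-at-0: g1=1, g2=1, g3=0, g4=0, g5=1, g6=1, g7=1, g8=1, g9=0, g10=0 [stuck-at-0], g11=1 → Y1=1, Y2=1 — eliminated
Only g1 stuck-at-0 reproduces the observed Y1=0, Y2=1.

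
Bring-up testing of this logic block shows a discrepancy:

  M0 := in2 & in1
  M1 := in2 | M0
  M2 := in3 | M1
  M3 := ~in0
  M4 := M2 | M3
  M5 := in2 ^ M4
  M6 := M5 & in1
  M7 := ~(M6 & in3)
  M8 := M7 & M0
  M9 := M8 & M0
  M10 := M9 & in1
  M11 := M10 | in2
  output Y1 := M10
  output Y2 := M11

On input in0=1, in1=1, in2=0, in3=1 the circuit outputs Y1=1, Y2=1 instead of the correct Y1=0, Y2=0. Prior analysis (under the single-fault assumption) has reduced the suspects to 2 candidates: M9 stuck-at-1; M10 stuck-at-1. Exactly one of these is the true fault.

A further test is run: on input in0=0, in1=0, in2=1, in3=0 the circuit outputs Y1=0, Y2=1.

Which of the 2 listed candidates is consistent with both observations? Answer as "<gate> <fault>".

M9 stuck-at-1

Evaluate each candidate on input in0=0, in1=0, in2=1, in3=0:
  M9 stuck-at-1: M0=0, M1=1, M2=1, M3=1, M4=1, M5=0, M6=0, M7=1, M8=0, M9=1 [stuck-at-1], M10=0, M11=1 → Y1=0, Y2=1 — matches
  M10 stuck-at-1: M0=0, M1=1, M2=1, M3=1, M4=1, M5=0, M6=0, M7=1, M8=0, M9=0, M10=1 [stuck-at-1], M11=1 → Y1=1, Y2=1 — eliminated
Only M9 stuck-at-1 reproduces the observed Y1=0, Y2=1.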